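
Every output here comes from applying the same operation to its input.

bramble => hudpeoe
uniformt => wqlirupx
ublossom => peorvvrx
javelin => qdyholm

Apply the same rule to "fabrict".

Rule — swap the first and last characters, then shift every letter 3 places forward in the alphabet (wrapping around).
"fabrict" → "tabricf" → "wdeulfi".

wdeulfi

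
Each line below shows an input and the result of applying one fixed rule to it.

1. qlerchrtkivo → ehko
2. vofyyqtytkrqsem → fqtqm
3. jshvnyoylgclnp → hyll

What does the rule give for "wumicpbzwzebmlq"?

Rule — keep one character in every 3, starting at position 3 (positions 3rd, 6th, 9th, ...).
Applying that to "wumicpbzwzebmlq" gives "mpwbq".

mpwbq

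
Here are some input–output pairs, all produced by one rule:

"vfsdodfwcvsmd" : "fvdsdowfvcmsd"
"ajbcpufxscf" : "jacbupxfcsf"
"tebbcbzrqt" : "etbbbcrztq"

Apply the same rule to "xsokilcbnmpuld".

sxkolibcmnupdl

Each output is the input with this applied: swap each adjacent pair of characters (1↔2, 3↔4, ...).
Doing the same to "xsokilcbnmpuld": "sxkolibcmnupdl".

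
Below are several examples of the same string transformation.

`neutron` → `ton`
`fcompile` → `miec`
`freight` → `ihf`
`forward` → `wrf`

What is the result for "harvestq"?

The pattern: move the first 2 characters to the end (rotate left by 2), then keep every other character starting from the second (positions 2nd, 4th, 6th, ...).
For "harvestq", step one produces "rvestqha"; step two turns that into "vsqa".
(Check on "freight": → "eightfr" → "ihf" ✓)

vsqa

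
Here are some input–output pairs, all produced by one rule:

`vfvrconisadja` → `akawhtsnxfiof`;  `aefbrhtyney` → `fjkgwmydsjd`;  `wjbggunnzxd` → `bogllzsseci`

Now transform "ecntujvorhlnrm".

In each case the input is transformed by: shift every letter 5 places forward in the alphabet (wrapping around).
Doing the same to "ecntujvorhlnrm": "jhsyzoatwmqswr".

jhsyzoatwmqswr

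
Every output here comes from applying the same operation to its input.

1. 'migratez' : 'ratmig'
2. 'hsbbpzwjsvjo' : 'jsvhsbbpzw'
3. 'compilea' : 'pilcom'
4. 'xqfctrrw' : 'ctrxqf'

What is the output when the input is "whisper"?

ispwh

The rule is to delete the last 2 characters, then move the last 3 characters to the front (rotate right by 3).
For "whisper", step one produces "whisp"; step two turns that into "ispwh".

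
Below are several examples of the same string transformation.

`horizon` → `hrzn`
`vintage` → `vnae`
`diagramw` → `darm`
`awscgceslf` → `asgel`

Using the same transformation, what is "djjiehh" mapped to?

What's happening: keep every other character starting from the first (positions 1st, 3rd, 5th, ...).
Doing the same to "djjiehh": "djeh".

djeh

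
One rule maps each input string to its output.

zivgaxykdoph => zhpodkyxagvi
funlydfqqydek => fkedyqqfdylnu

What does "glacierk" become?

gkreical

Rule — reverse the string, then move the last character to the front.
For "glacierk", step one produces "kreicalg"; step two turns that into "gkreical".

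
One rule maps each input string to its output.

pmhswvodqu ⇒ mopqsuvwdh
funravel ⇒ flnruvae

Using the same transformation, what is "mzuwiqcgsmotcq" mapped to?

gimmoqqstuwzcc

The transformation: sort the characters into alphabetical order, then move the first 2 characters to the end (rotate left by 2).
"mzuwiqcgsmotcq" → "ccgimmoqqstuwz" → "gimmoqqstuwzcc".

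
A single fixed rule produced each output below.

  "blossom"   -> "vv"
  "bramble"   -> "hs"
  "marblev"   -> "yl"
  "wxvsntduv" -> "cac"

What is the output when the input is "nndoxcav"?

kj

Each output is the input with this applied: keep one character in every 3, starting at position 3 (positions 3rd, 6th, 9th, ...), then shift every letter 7 places forward in the alphabet (wrapping around).
Applying both steps to "nndoxcav": "dc", then "kj".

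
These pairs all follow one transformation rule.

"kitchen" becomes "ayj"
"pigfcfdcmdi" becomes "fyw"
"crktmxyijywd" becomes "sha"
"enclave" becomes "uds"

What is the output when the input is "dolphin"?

teb

Rule — shift every letter 10 places backward in the alphabet (wrapping around), then keep only the first 3 characters.
So "dolphin" becomes "teb".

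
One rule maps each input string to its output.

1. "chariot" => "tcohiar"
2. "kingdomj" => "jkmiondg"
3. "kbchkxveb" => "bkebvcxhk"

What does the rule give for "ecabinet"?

teecnaib

Rule — take characters alternately from the front and the back (1st, last, 2nd, 2nd-last, ...), then swap each adjacent pair of characters (1↔2, 3↔4, ...).
For "ecabinet", step one produces "etceanbi"; step two turns that into "teecnaib".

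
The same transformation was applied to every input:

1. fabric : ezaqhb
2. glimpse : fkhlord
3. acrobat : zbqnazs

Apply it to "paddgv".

The rule is to shift every letter 1 place backward in the alphabet (wrapping around).
On "paddgv" that produces "ozccfu".

ozccfu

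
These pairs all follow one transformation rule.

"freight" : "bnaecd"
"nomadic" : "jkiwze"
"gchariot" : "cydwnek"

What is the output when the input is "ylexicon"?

The rule is to shift every letter 4 places backward in the alphabet (wrapping around), then delete the last character.
On "ylexicon": the first step gives "uhateykj", and the second then gives "uhateyk".

uhateyk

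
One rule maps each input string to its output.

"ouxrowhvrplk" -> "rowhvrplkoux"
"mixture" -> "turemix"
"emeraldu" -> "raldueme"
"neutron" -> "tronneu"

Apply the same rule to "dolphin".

In each case the input is transformed by: move the first 3 characters to the end (rotate left by 3).
For "dolphin" the result is "phindol".

phindol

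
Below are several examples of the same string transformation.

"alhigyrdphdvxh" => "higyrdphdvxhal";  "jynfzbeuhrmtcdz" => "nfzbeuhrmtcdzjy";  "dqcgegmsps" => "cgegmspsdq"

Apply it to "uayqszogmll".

In each case the input is transformed by: move the first 2 characters to the end (rotate left by 2).
For "uayqszogmll" the result is "yqszogmllua".

yqszogmllua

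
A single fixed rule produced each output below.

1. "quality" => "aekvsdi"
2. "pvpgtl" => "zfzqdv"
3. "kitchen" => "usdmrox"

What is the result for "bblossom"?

llvyccyw

Each output is the input with this applied: shift every letter 10 places forward in the alphabet (wrapping around).
Doing the same to "bblossom": "llvyccyw".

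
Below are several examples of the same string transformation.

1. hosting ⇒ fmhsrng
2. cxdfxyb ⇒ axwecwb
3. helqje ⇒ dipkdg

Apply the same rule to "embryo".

nxqald

What's happening: reverse the string, then shift every letter 1 place backward in the alphabet (wrapping around).
Applying that to "embryo" gives "nxqald".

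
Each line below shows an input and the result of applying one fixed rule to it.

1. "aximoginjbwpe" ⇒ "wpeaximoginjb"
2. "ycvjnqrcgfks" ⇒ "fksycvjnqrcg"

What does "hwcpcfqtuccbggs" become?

ggshwcpcfqtuccb

Looking at the pairs, the operation is to move the last 3 characters to the front (rotate right by 3).
Doing the same to "hwcpcfqtuccbggs": "ggshwcpcfqtuccb".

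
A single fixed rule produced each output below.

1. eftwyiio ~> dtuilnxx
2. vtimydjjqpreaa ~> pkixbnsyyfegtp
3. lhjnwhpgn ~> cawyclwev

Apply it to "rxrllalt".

igmgaapa

The pattern: shift every letter 11 places backward in the alphabet (wrapping around), then move the last character to the front.
Working it through for "rxrllalt": intermediate "gmgaapai", final "igmgaapa".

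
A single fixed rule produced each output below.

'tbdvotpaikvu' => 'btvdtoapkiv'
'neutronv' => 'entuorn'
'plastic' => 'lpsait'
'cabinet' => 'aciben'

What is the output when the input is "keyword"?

The rule is to delete the last character, then swap each adjacent pair of characters (1↔2, 3↔4, ...).
"keyword" → "keywor" → "ekwyro".

ekwyro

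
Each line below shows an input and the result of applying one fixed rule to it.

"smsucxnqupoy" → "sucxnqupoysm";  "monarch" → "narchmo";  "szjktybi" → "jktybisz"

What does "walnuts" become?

lnutswa

The pattern: move the first 2 characters to the end (rotate left by 2).
Doing the same to "walnuts": "lnutswa".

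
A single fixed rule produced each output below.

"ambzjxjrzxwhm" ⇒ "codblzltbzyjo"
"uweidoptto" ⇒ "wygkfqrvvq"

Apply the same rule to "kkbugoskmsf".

mmdwiqumouh

What's happening: shift every letter 2 places forward in the alphabet (wrapping around).
Applying that to "kkbugoskmsf" gives "mmdwiqumouh".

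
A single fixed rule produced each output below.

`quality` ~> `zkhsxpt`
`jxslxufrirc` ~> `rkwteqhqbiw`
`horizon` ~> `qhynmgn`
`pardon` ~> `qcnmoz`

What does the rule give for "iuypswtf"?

xorvseht

The rule is to shift every letter 1 place backward in the alphabet (wrapping around), then move the first 2 characters to the end (rotate left by 2).
Doing the same to "iuypswtf": "xorvseht".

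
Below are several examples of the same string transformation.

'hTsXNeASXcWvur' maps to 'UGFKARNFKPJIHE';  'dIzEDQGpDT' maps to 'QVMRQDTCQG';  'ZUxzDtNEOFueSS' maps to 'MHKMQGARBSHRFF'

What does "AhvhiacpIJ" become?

What's happening: shift every letter 13 places forward in the alphabet (wrapping around) — i.e. ROT13, then convert every letter to uppercase.
On "AhvhiacpIJ": the first step gives "NuiuvnpcVW", and the second then gives "NUIUVNPCVW".

NUIUVNPCVW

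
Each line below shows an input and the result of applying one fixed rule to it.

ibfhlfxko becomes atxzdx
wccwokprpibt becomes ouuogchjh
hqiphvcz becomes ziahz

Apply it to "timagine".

laesy

Each output is the input with this applied: shift every letter 8 places backward in the alphabet (wrapping around), then delete the last 3 characters.
On "timagine": the first step gives "laesyafw", and the second then gives "laesy".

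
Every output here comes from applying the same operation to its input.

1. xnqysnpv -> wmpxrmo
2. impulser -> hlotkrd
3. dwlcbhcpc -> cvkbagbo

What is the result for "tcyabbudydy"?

Looking at the pairs, the operation is to delete the last character, then shift every letter 1 place backward in the alphabet (wrapping around).
Working it through for "tcyabbudydy": intermediate "tcyabbudyd", final "sbxzaatcxc".
(Check on "impulser": → "impulse" → "hlotkrd" ✓)

sbxzaatcxc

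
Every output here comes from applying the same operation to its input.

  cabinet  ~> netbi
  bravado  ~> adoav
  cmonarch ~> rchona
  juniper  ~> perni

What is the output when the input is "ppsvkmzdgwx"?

gwxsvkmzd

The rule is to delete the first 2 characters, then move the last 3 characters to the front (rotate right by 3).
Starting from "ppsvkmzdgwx": after the first operation, "svkmzdgwx"; after the second, "gwxsvkmzd".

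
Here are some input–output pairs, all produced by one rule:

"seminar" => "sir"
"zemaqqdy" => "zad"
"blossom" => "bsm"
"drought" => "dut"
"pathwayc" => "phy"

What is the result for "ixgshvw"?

Rule — keep one character in every 3, starting at position 1 (positions 1st, 4th, 7th, ...).
Applying that to "ixgshvw" gives "isw".

isw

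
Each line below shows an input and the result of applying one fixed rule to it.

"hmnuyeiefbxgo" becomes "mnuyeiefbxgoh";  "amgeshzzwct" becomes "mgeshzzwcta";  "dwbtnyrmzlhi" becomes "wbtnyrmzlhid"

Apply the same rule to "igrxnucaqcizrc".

grxnucaqcizrci

Rule — move the first character to the end.
On "igrxnucaqcizrc" that produces "grxnucaqcizrci".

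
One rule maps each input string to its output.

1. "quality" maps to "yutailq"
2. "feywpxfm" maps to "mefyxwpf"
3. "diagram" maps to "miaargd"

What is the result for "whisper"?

Rule — take characters alternately from the front and the back (1st, last, 2nd, 2nd-last, ...), then move the first character to the end.
For "whisper", step one produces "wrheips"; step two turns that into "rheipsw".

rheipsw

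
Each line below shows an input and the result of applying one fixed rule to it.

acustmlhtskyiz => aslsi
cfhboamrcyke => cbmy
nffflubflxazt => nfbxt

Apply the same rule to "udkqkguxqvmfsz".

The transformation: keep one character in every 3, starting at position 1 (positions 1st, 4th, 7th, ...).
Applying that to "udkqkguxqvmfsz" gives "uquvs".

uquvs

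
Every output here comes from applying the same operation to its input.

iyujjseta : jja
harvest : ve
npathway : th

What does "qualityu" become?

li

The rule is to swap each adjacent pair of characters (1↔2, 3↔4, ...), then keep one character in every 3, starting at position 3 (positions 3rd, 6th, 9th, ...).
On "qualityu" that produces "li".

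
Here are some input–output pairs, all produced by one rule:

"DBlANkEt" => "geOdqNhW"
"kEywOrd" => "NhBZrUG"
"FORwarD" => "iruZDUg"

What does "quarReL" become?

TXDUuHo

The transformation: flip the case of every letter, then shift every letter 3 places forward in the alphabet (wrapping around).
"quarReL" → "QUARrEl" → "TXDUuHo".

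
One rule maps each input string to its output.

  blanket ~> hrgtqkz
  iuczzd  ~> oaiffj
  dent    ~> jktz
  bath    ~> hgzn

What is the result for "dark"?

The pattern: shift every letter 6 places forward in the alphabet (wrapping around).
For "dark" the result is "jgxq".

jgxq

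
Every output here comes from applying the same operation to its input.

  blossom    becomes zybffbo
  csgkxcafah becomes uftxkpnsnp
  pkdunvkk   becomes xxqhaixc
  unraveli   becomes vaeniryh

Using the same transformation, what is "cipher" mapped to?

evcurp

The pattern: swap the first and last characters, then shift every letter 13 places forward in the alphabet (wrapping around) — i.e. ROT13.
For "cipher", step one produces "riphec"; step two turns that into "evcurp".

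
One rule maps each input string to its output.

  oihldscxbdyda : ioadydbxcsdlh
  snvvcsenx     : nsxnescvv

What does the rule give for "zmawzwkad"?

mzdakwzwa

The rule is to move the first 2 characters to the end (rotate left by 2), then reverse the string.
Working it through for "zmawzwkad": intermediate "awzwkadzm", final "mzdakwzwa".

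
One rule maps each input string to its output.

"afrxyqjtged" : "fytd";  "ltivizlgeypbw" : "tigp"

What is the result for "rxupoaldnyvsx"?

What's happening: keep one character in every 3, starting at position 2 (positions 2nd, 5th, 8th, ...).
For "rxupoaldnyvsx" the result is "xodv".

xodv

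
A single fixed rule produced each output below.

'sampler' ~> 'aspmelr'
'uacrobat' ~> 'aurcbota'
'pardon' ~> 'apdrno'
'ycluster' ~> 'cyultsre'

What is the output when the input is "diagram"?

idgaarm

The pattern: swap each adjacent pair of characters (1↔2, 3↔4, ...).
Applying that to "diagram" gives "idgaarm".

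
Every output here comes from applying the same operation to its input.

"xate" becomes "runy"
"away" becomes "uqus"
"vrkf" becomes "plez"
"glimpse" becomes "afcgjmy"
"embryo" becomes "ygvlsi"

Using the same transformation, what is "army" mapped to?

ulgs

In each case the input is transformed by: shift every letter 6 places backward in the alphabet (wrapping around).
For "army" the result is "ulgs".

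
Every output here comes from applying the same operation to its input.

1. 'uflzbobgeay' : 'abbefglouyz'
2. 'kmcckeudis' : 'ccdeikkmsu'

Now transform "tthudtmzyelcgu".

The transformation: sort the characters into alphabetical order.
On "tthudtmzyelcgu" that produces "cdeghlmtttuuyz".

cdeghlmtttuuyz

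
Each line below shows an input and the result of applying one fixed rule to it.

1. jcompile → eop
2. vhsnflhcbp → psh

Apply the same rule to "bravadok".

Each output is the input with this applied: take characters alternately from the front and the back (1st, last, 2nd, 2nd-last, ...), then keep one character in every 3, starting at position 2 (positions 2nd, 5th, 8th, ...).
"bravadok" → "bkroadva" → "kaa".

kaa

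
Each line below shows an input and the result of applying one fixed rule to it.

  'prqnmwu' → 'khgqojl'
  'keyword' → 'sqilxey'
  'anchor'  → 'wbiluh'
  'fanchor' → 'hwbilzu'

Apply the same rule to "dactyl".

Each output is the input with this applied: shift every letter 6 places backward in the alphabet (wrapping around), then move the first 2 characters to the end (rotate left by 2).
Working it through for "dactyl": intermediate "xuwnsf", final "wnsfxu".

wnsfxu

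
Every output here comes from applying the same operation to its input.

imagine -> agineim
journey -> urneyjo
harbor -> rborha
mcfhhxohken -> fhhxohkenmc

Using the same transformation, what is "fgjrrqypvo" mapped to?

The transformation: move the first 2 characters to the end (rotate left by 2).
On "fgjrrqypvo" that produces "jrrqypvofg".

jrrqypvofg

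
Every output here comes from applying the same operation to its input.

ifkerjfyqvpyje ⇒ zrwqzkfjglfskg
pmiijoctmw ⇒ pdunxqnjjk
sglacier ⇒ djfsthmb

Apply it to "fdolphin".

The pattern: swap the front and back halves of the string, then shift every letter 1 place forward in the alphabet (wrapping around).
For "fdolphin", step one produces "phinfdol"; step two turns that into "qijogepm".

qijogepm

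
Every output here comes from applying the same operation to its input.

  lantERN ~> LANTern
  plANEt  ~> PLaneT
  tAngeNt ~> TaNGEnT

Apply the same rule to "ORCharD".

orcHARd

Rule — flip the case of every letter.
On "ORCharD" that produces "orcHARd".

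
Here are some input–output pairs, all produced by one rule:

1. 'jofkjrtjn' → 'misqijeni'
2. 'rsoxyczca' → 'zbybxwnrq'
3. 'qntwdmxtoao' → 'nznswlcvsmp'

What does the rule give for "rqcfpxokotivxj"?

What's happening: reverse the string, then shift every letter 1 place backward in the alphabet (wrapping around).
Working it through for "rqcfpxokotivxj": intermediate "jxvitokoxpfcqr", final "iwuhsnjnwoebpq".

iwuhsnjnwoebpq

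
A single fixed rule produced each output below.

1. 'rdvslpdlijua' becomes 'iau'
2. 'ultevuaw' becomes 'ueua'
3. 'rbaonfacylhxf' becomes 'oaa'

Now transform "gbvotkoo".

The pattern: swap each adjacent pair of characters (1↔2, 3↔4, ...), then keep only the vowels.
For "gbvotkoo", step one produces "bgovktoo"; step two turns that into "ooo".

ooo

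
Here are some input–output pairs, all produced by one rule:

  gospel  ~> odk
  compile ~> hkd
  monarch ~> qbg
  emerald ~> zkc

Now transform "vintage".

zfd

Each output is the input with this applied: shift every letter 1 place backward in the alphabet (wrapping around), then keep only the last 3 characters.
On "vintage" that produces "zfd".
(Check on "monarch": → "lnmzqbg" → "qbg" ✓)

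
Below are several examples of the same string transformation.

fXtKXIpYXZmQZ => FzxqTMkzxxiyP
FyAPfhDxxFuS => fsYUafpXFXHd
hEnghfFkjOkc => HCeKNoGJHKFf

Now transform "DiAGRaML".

The transformation: flip the case of every letter, then take characters alternately from the front and the back (1st, last, 2nd, 2nd-last, ...).
Starting from "DiAGRaML": after the first operation, "dIagrAml"; after the second, "dlImaAgr".
(Check on "hEnghfFkjOkc": → "HeNGHFfKJoKC" → "HCeKNoGJHKFf" ✓)

dlImaAgr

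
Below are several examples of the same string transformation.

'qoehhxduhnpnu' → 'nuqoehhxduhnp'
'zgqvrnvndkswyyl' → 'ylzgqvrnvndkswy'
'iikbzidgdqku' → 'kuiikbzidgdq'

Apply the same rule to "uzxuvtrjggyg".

The transformation: move the last 2 characters to the front (rotate right by 2).
On "uzxuvtrjggyg" that produces "yguzxuvtrjgg".

yguzxuvtrjgg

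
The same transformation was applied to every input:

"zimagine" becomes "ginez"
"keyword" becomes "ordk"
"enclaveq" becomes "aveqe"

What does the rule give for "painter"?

terp

In each case the input is transformed by: move the first character to the end, then delete the first 3 characters.
Doing the same to "painter": "terp".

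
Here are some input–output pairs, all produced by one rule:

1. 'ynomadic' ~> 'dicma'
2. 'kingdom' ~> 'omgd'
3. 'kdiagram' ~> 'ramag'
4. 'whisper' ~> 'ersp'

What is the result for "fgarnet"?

What's happening: delete the first 3 characters, then move the first 2 characters to the end (rotate left by 2).
For "fgarnet", step one produces "rnet"; step two turns that into "etrn".

etrn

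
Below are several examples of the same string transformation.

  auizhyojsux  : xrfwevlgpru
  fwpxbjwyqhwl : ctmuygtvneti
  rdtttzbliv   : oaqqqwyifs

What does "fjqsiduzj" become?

What's happening: shift every letter 3 places backward in the alphabet (wrapping around).
Applying that to "fjqsiduzj" gives "cgnpfarwg".

cgnpfarwg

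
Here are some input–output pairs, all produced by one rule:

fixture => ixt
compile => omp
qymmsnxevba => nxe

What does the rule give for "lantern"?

ant

Looking at the pairs, the operation is to move the last 3 characters to the front (rotate right by 3), then keep only the last 3 characters.
"lantern" → "ernlant" → "ant".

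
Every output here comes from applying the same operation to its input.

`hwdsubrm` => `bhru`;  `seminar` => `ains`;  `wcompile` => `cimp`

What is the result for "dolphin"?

dinp

The rule is to sort the characters into alphabetical order, then keep every other character starting from the first (positions 1st, 3rd, 5th, ...).
For "dolphin", step one produces "dhilnop"; step two turns that into "dinp".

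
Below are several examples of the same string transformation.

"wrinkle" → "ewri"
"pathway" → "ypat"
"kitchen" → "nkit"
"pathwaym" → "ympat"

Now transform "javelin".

Rule — move the first 3 characters to the end (rotate left by 3), then delete the first 3 characters.
So "javelin" becomes "njav".

njav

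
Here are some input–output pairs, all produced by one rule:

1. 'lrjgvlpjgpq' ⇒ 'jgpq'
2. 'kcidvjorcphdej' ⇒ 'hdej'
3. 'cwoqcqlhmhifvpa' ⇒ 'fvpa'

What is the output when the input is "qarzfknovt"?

Rule — keep only the last 4 characters.
On "qarzfknovt" that produces "novt".

novt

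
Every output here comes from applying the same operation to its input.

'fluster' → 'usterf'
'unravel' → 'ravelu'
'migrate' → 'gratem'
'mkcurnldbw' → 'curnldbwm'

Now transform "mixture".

xturem

Rule — move the first character to the end, then delete the first character.
Doing the same to "mixture": "xturem".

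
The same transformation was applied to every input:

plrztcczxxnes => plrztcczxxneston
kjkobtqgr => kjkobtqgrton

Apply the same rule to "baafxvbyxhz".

The rule is to append "ton".
On "baafxvbyxhz" that produces "baafxvbyxhzton".

baafxvbyxhzton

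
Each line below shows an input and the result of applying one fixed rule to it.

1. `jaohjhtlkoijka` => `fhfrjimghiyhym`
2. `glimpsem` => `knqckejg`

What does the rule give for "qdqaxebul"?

The pattern: shift every letter 2 places backward in the alphabet (wrapping around), then move the first 3 characters to the end (rotate left by 3).
On "qdqaxebul" that produces "yvczsjobo".

yvczsjobo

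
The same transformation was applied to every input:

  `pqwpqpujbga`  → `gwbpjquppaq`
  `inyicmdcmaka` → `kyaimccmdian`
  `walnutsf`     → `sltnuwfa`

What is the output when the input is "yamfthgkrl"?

rmkfgthyla

Looking at the pairs, the operation is to take characters alternately from the front and the back (1st, last, 2nd, 2nd-last, ...), then move the first 3 characters to the end (rotate left by 3).
Working it through for "yamfthgkrl": intermediate "ylarmkfgth", final "rmkfgthyla".
(Check on "pqwpqpujbga": → "paqgwbpjqup" → "gwbpjquppaq" ✓)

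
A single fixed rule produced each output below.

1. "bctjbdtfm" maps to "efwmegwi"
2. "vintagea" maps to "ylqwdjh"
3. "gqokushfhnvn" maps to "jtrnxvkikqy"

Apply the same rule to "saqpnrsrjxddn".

The pattern: shift every letter 3 places forward in the alphabet (wrapping around), then delete the last character.
Working it through for "saqpnrsrjxddn": intermediate "vdtsquvumaggq", final "vdtsquvumagg".

vdtsquvumagg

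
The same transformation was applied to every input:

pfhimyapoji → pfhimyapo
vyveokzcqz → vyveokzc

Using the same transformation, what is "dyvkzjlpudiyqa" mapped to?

dyvkzjlpudiy

The transformation: delete the last 2 characters.
On "dyvkzjlpudiyqa" that produces "dyvkzjlpudiy".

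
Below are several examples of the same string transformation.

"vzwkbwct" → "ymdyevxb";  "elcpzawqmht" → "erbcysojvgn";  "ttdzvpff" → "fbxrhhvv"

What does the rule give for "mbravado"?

The transformation: shift every letter 2 places forward in the alphabet (wrapping around), then move the first 2 characters to the end (rotate left by 2).
"mbravado" → "odtcxcfq" → "tcxcfqod".

tcxcfqod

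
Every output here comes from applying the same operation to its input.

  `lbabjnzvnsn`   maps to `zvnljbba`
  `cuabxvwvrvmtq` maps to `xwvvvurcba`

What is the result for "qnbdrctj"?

rqndb

Looking at the pairs, the operation is to delete the last 3 characters, then sort the characters into reverse alphabetical order.
"qnbdrctj" → "rqndb".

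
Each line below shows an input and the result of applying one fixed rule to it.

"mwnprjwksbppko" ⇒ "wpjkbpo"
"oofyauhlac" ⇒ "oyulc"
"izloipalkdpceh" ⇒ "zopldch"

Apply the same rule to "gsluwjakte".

The rule is to keep every other character starting from the second (positions 2nd, 4th, 6th, ...).
On "gsluwjakte" that produces "sujke".

sujke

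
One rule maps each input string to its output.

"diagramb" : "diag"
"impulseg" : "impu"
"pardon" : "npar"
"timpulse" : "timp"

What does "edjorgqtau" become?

djor

The transformation: swap the front and back halves of the string, then keep only the last 4 characters.
On "edjorgqtau": the first step gives "gqtauedjor", and the second then gives "djor".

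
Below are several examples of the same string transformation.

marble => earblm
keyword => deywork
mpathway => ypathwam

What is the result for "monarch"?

What's happening: swap the first and last characters.
Doing the same to "monarch": "honarcm".

honarcm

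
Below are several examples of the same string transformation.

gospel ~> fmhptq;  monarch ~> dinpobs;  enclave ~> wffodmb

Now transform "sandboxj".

In each case the input is transformed by: move the last 2 characters to the front (rotate right by 2), then shift every letter 1 place forward in the alphabet (wrapping around).
Starting from "sandboxj": after the first operation, "xjsandbo"; after the second, "yktboecp".

yktboecp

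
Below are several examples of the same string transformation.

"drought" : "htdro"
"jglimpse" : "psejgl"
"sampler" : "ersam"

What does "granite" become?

tegra

The pattern: move the first 3 characters to the end (rotate left by 3), then delete the first 2 characters.
"granite" → "nitegra" → "tegra".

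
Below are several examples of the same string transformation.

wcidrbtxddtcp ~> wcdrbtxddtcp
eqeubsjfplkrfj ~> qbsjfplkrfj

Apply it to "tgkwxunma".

tgkwxnm

The transformation: remove every vowel.
Doing the same to "tgkwxunma": "tgkwxnm".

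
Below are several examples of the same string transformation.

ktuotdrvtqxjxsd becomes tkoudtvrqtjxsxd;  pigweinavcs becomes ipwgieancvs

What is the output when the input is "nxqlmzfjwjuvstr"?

The rule is to swap each adjacent pair of characters (1↔2, 3↔4, ...).
Doing the same to "nxqlmzfjwjuvstr": "xnlqzmjfjwvutsr".

xnlqzmjfjwvutsr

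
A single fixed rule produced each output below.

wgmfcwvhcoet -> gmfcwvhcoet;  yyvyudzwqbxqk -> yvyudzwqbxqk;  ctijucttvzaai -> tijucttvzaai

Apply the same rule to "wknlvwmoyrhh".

The transformation: delete the first character.
"wknlvwmoyrhh" → "knlvwmoyrhh".

knlvwmoyrhh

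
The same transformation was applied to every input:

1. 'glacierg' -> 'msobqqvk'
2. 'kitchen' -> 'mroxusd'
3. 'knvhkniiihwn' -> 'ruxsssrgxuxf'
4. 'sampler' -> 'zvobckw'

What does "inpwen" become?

Looking at the pairs, the operation is to move the first 3 characters to the end (rotate left by 3), then shift every letter 10 places forward in the alphabet (wrapping around).
On "inpwen" that produces "goxsxz".

goxsxz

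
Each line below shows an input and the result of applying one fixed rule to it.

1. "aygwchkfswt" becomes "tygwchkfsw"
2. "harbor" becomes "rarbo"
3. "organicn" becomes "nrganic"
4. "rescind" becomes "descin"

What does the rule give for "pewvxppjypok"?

kewvxppjypo

Each output is the input with this applied: delete the first character, then move the last character to the front.
"pewvxppjypok" → "kewvxppjypo".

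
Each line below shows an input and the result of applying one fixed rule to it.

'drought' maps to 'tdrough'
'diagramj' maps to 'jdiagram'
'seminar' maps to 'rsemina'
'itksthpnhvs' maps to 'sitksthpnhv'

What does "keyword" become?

The transformation: move the last character to the front.
So "keyword" becomes "dkeywor".

dkeywor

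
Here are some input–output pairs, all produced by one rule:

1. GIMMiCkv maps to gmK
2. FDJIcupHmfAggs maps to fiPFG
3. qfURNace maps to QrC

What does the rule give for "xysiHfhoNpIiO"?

XIHPo

In each case the input is transformed by: flip the case of every letter, then keep one character in every 3, starting at position 1 (positions 1st, 4th, 7th, ...).
"xysiHfhoNpIiO" → "XYSIhFHOnPiIo" → "XIHPo".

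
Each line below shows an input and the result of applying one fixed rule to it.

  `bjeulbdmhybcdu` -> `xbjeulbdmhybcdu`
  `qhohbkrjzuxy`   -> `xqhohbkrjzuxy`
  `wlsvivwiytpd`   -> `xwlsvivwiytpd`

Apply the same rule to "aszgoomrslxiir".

xaszgoomrslxiir

Each output is the input with this applied: prepend "x".
Applying that to "aszgoomrslxiir" gives "xaszgoomrslxiir".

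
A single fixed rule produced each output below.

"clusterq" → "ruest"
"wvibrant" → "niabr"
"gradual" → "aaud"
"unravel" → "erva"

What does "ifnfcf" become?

cnf

Each output is the input with this applied: take characters alternately from the front and the back (1st, last, 2nd, 2nd-last, ...), then delete the first 3 characters.
"ifnfcf" → "iffcnf" → "cnf".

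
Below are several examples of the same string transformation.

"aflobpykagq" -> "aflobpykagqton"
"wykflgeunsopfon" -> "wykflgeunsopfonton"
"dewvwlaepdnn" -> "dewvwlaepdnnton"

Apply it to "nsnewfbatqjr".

nsnewfbatqjrton

Rule — append "ton".
Applying that to "nsnewfbatqjr" gives "nsnewfbatqjrton".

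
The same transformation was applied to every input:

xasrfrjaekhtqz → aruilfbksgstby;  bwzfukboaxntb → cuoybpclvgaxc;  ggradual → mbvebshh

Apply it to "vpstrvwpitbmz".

Each output is the input with this applied: reverse the string, then shift every letter 1 place forward in the alphabet (wrapping around).
Applying both steps to "vpstrvwpitbmz": "zmbtipwvrtspv", then "ancujqxwsutqw".

ancujqxwsutqw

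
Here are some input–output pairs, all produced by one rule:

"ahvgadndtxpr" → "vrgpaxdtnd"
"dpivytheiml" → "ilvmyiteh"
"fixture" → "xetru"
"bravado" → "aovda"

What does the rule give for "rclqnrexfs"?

lsqfnxre

The transformation: delete the first 2 characters, then take characters alternately from the front and the back (1st, last, 2nd, 2nd-last, ...).
Applying both steps to "rclqnrexfs": "lqnrexfs", then "lsqfnxre".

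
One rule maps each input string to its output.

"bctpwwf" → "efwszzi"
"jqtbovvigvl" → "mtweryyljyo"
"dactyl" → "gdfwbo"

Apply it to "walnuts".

Looking at the pairs, the operation is to shift every letter 3 places forward in the alphabet (wrapping around).
Applying that to "walnuts" gives "zdoqxwv".

zdoqxwv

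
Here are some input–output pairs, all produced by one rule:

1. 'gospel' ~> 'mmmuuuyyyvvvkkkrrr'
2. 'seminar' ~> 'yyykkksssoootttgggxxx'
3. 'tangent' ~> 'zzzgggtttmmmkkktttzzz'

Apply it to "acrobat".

gggiiixxxuuuhhhgggzzz

Looking at the pairs, the operation is to repeat every character 3 times, then shift every letter 6 places forward in the alphabet (wrapping around).
Starting from "acrobat": after the first operation, "aaacccrrrooobbbaaattt"; after the second, "gggiiixxxuuuhhhgggzzz".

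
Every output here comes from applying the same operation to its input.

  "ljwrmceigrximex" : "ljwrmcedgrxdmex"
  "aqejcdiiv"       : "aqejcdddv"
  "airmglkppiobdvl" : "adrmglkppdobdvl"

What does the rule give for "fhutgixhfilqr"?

fhutgdxhfdlqr

The transformation: replace every "i" with "d".
Applying that to "fhutgixhfilqr" gives "fhutgdxhfdlqr".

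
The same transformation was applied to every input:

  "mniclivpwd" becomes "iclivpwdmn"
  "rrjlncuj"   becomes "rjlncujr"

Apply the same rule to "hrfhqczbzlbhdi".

Each output is the input with this applied: move the last 3 characters to the front (rotate right by 3), then swap the front and back halves of the string.
"hrfhqczbzlbhdi" → "qczbzlbhdihrfh".

qczbzlbhdihrfh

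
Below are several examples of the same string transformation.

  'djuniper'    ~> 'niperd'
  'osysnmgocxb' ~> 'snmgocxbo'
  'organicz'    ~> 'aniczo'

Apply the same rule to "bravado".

What's happening: move the first character to the end, then delete the first 2 characters.
So "bravado" becomes "vadob".

vadob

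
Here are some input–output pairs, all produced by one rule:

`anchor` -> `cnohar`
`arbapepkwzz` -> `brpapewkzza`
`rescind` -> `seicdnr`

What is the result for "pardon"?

raodpn

The transformation: move the first character to the end, then swap each adjacent pair of characters (1↔2, 3↔4, ...).
Doing the same to "pardon": "raodpn".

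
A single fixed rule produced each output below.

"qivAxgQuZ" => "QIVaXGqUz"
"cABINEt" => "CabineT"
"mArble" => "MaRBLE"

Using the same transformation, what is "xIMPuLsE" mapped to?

In each case the input is transformed by: flip the case of every letter.
On "xIMPuLsE" that produces "XimpUlSe".

XimpUlSe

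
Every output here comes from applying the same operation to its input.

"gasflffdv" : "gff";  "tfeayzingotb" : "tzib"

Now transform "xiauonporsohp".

Looking at the pairs, the operation is to swap each adjacent pair of characters (1↔2, 3↔4, ...), then keep one character in every 3, starting at position 2 (positions 2nd, 5th, 8th, ...).
On "xiauonporsohp": the first step gives "ixuanoopsrhop", and the second then gives "xnph".

xnph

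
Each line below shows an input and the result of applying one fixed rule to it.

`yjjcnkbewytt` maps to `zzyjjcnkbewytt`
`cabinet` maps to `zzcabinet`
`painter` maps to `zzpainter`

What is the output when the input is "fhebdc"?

The transformation: prepend "zz".
Doing the same to "fhebdc": "zzfhebdc".

zzfhebdc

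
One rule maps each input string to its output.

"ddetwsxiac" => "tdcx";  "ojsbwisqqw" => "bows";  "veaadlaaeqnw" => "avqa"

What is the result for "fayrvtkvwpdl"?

rfpk

The rule is to keep one character in every 3, starting at position 1 (positions 1st, 4th, 7th, ...), then swap each adjacent pair of characters (1↔2, 3↔4, ...).
"fayrvtkvwpdl" → "frkp" → "rfpk".
(Check on "ojsbwisqqw": → "obsw" → "bows" ✓)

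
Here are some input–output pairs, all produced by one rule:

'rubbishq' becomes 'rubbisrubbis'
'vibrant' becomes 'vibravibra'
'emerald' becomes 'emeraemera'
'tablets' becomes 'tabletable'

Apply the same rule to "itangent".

In each case the input is transformed by: delete the last 2 characters, then write the whole string twice.
Applying both steps to "itangent": "itange", then "itangeitange".

itangeitange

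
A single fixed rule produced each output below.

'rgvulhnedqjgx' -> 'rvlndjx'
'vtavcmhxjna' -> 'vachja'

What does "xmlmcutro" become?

xlcto

Each output is the input with this applied: keep every other character starting from the first (positions 1st, 3rd, 5th, ...).
For "xmlmcutro" the result is "xlcto".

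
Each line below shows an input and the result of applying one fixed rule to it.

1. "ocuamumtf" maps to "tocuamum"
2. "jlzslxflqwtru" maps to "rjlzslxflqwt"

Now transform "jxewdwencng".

The pattern: delete the last character, then move the last character to the front.
Applying both steps to "jxewdwencng": "jxewdwencn", then "njxewdwenc".

njxewdwenc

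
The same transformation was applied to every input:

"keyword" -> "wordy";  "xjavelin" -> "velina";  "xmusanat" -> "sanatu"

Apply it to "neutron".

What's happening: delete the first 2 characters, then move the first character to the end.
For "neutron", step one produces "utron"; step two turns that into "tronu".

tronu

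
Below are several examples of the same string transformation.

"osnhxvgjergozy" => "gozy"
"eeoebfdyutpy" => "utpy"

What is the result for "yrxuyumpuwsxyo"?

sxyo

In each case the input is transformed by: keep only the last 4 characters.
So "yrxuyumpuwsxyo" becomes "sxyo".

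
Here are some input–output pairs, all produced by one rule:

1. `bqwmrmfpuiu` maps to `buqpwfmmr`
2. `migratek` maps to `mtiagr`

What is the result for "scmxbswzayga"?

Each output is the input with this applied: delete the last 2 characters, then take characters alternately from the front and the back (1st, last, 2nd, 2nd-last, ...).
Working it through for "scmxbswzayga": intermediate "scmxbswzay", final "sycamzxwbs".
(Check on "bqwmrmfpuiu": → "bqwmrmfpu" → "buqpwfmmr" ✓)

sycamzxwbs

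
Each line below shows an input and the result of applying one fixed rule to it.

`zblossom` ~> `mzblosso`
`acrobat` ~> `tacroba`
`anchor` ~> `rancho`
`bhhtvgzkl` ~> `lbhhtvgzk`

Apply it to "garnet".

Each output is the input with this applied: move the last character to the front.
Doing the same to "garnet": "tgarne".

tgarne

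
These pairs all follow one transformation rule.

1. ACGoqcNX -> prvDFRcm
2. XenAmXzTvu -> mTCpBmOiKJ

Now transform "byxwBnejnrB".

In each case the input is transformed by: shift every letter 11 places backward in the alphabet (wrapping around), then flip the case of every letter.
"byxwBnejnrB" → "qnmlQctycgQ" → "QNMLqCTYCGq".

QNMLqCTYCGq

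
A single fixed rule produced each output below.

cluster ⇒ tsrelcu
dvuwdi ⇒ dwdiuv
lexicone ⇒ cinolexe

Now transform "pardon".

odpnra

The transformation: move the first 3 characters to the end (rotate left by 3), then swap each adjacent pair of characters (1↔2, 3↔4, ...).
Working it through for "pardon": intermediate "donpar", final "odpnra".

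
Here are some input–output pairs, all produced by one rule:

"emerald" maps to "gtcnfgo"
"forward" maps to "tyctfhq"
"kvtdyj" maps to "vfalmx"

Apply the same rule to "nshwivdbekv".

jykxfdgmxpu

The rule is to shift every letter 2 places forward in the alphabet (wrapping around), then move the first 2 characters to the end (rotate left by 2).
Starting from "nshwivdbekv": after the first operation, "pujykxfdgmx"; after the second, "jykxfdgmxpu".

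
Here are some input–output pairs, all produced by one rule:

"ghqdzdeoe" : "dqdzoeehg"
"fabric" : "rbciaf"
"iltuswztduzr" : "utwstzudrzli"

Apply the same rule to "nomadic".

What's happening: swap each adjacent pair of characters (1↔2, 3↔4, ...), then move the first 2 characters to the end (rotate left by 2).
Working it through for "nomadic": intermediate "onamidc", final "amidcon".
(Check on "iltuswztduzr": → "liutwstzudrz" → "utwstzudrzli" ✓)

amidcon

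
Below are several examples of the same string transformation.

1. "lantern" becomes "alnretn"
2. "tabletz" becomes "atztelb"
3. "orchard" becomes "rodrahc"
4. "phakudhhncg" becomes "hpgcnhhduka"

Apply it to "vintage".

ivegatn

The rule is to move the first 2 characters to the end (rotate left by 2), then reverse the string.
Applying both steps to "vintage": "ntagevi", then "ivegatn".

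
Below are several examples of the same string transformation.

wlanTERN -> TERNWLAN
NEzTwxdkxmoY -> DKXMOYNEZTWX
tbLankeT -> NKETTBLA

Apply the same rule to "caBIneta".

NETACABI

The rule is to swap the front and back halves of the string, then convert every letter to uppercase.
Starting from "caBIneta": after the first operation, "netacaBI"; after the second, "NETACABI".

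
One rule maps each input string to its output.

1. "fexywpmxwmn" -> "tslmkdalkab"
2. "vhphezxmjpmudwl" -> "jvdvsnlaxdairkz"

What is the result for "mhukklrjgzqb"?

aviyyzfxunep

Rule — shift every letter 12 places backward in the alphabet (wrapping around).
On "mhukklrjgzqb" that produces "aviyyzfxunep".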